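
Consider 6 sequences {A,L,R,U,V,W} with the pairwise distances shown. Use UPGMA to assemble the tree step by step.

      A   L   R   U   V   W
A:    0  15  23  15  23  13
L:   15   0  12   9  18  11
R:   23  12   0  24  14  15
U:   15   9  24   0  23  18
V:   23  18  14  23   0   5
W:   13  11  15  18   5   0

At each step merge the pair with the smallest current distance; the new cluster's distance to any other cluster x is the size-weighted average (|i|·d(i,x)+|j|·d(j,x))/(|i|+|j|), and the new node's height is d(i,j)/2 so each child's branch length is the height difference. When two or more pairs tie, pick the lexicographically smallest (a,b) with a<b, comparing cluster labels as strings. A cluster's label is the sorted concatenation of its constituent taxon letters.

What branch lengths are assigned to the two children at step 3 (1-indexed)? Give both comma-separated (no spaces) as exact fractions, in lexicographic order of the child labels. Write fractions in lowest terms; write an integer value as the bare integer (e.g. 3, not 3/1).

step 1: merge (V,W) at d=5; branch lengths V→5/2, W→5/2; new cluster VW
  updated: d(A,VW)=18, d(L,VW)=29/2, d(R,VW)=29/2, d(U,VW)=41/2
step 2: merge (L,U) at d=9; branch lengths L→9/2, U→9/2; new cluster LU
  updated: d(A,LU)=15, d(LU,R)=18, d(LU,VW)=35/2
step 3: merge (R,VW) at d=29/2; branch lengths R→29/4, VW→19/4; new cluster RVW
  updated: d(A,RVW)=59/3, d(LU,RVW)=53/3
step 4: merge (A,LU) at d=15; branch lengths A→15/2, LU→3; new cluster ALU
  updated: d(ALU,RVW)=55/3
step 5: merge (ALU,RVW) at d=55/3; branch lengths ALU→5/3, RVW→23/12; new cluster ALRUVW
final tree: ((A:15/2,(L:9/2,U:9/2):3):5/3,(R:29/4,(V:5/2,W:5/2):19/4):23/12)
total length: 481/12

29/4,19/4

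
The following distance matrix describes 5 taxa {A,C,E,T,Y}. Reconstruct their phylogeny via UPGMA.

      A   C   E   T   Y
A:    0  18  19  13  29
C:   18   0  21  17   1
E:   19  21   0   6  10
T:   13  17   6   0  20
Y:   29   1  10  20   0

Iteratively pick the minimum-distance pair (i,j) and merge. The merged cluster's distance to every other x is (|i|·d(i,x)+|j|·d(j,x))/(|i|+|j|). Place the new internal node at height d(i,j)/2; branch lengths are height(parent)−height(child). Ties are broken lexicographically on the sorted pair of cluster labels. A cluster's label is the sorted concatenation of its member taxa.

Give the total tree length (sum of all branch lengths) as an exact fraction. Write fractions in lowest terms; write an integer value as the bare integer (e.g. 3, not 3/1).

1. join C+Y (d=1) ⇒ CY; edges |C|=1/2, |Y|=1/2
  updated: d(A,CY)=47/2, d(CY,E)=31/2, d(CY,T)=37/2
2. join E+T (d=6) ⇒ ET; edges |E|=3, |T|=3
  updated: d(A,ET)=16, d(CY,ET)=17
3. join A+ET (d=16) ⇒ AET; edges |A|=8, |ET|=5
  updated: d(AET,CY)=115/6
4. join AET+CY (d=115/6) ⇒ ACETY; edges |AET|=19/12, |CY|=109/12
final tree: ((A:8,(E:3,T:3):5):19/12,(C:1/2,Y:1/2):109/12)
total length: 92/3

92/3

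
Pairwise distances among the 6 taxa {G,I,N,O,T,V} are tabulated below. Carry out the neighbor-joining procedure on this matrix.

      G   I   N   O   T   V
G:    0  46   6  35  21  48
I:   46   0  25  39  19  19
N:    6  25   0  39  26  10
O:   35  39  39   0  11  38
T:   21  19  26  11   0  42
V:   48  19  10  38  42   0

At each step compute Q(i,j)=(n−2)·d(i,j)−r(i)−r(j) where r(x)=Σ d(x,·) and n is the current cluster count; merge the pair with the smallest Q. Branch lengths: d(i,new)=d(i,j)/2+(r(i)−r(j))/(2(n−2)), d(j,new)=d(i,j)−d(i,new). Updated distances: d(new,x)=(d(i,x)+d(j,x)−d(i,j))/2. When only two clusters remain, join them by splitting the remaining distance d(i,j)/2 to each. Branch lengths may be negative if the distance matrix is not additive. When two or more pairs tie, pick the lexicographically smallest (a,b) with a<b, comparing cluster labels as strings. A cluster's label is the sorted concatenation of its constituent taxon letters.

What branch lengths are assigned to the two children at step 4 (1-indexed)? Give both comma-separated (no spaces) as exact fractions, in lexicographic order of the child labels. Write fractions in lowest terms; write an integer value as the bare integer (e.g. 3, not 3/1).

1. join G+N (d=6, Q=-238) ⇒ GN; edges |G|=37/4, |N|=-13/4
  updated: d(GN,I)=65/2, d(GN,O)=34, d(GN,T)=41/2, d(GN,V)=26
2. join O+T (d=11, Q=-363/2) ⇒ OT; edges |O|=125/12, |T|=7/12
  updated: d(GN,OT)=87/4, d(I,OT)=47/2, d(OT,V)=69/2
3. join GN+OT (d=87/4, Q=-233/2) ⇒ GNOT; edges |GN|=11, |OT|=43/4
  updated: d(GNOT,I)=137/8, d(GNOT,V)=155/8
4. join GNOT+I (d=137/8, Q=-111/2) ⇒ GINOT; edges |GNOT|=35/4, |I|=67/8
  updated: d(GINOT,V)=85/8
5. join GINOT+V (d=85/8) ⇒ GINOTV; edges |GINOT|=85/16, |V|=85/16
final tree: ((((G:37/4,N:-13/4):11,(O:125/12,T:7/12):43/4):35/4,I:67/8):85/16,V:85/16)
total length: 133/2

35/4,67/8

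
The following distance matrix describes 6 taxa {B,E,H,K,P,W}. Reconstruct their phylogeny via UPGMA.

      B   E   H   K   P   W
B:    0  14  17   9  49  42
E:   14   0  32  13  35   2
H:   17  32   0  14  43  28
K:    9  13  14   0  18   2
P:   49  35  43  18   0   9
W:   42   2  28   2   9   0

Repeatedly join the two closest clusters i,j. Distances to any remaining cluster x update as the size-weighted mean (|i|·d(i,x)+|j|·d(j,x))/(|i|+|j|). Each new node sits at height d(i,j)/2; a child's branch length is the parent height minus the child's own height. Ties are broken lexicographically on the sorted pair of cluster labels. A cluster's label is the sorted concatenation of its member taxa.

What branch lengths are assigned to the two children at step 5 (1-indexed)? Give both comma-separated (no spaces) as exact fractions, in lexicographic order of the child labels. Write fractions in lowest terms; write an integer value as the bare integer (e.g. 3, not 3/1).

95/16,197/48

iteration 1: select E,W (d=2); attach at lengths (1, 1); label the merged cluster EW
  updated: d(B,EW)=28, d(EW,H)=30, d(EW,K)=15/2, d(EW,P)=22
iteration 2: select EW,K (d=15/2); attach at lengths (11/4, 15/4); label the merged cluster EKW
  updated: d(B,EKW)=65/3, d(EKW,H)=74/3, d(EKW,P)=62/3
iteration 3: select B,H (d=17); attach at lengths (17/2, 17/2); label the merged cluster BH
  updated: d(BH,EKW)=139/6, d(BH,P)=46
iteration 4: select EKW,P (d=62/3); attach at lengths (79/12, 31/3); label the merged cluster EKPW
  updated: d(BH,EKPW)=231/8
iteration 5: select BH,EKPW (d=231/8); attach at lengths (95/16, 197/48); label the merged cluster BEHKPW
final tree: ((B:17/2,H:17/2):95/16,(((E:1,W:1):11/4,K:15/4):79/12,P:31/3):197/48)
total length: 1259/24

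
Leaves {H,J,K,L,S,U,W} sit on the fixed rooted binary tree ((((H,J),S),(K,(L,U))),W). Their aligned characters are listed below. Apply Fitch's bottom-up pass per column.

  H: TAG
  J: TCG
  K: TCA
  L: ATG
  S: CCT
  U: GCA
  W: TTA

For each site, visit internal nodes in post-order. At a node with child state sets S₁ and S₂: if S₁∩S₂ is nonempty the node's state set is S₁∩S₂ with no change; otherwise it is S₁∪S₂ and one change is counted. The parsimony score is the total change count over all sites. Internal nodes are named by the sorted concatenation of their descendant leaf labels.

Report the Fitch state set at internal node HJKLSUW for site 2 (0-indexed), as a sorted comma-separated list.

site 0, node HJ: H={T} ∩ J={T} → {T} (+0)
site 0, node HJS: HJ={T} ∪ S={C} → {C,T} (+1)
site 0, node LU: L={A} ∪ U={G} → {A,G} (+1)
site 0, node KLU: K={T} ∪ LU={A,G} → {A,G,T} (+1)
site 0, node HJKLSU: HJS={C,T} ∩ KLU={A,G,T} → {T} (+0)
site 0, node HJKLSUW: HJKLSU={T} ∩ W={T} → {T} (+0)
site 1, node HJ: H={A} ∪ J={C} → {A,C} (+1)
site 1, node HJS: HJ={A,C} ∩ S={C} → {C} (+0)
site 1, node LU: L={T} ∪ U={C} → {C,T} (+1)
site 1, node KLU: K={C} ∩ LU={C,T} → {C} (+0)
site 1, node HJKLSU: HJS={C} ∩ KLU={C} → {C} (+0)
site 1, node HJKLSUW: HJKLSU={C} ∪ W={T} → {C,T} (+1)
site 2, node HJ: H={G} ∩ J={G} → {G} (+0)
site 2, node HJS: HJ={G} ∪ S={T} → {G,T} (+1)
site 2, node LU: L={G} ∪ U={A} → {A,G} (+1)
site 2, node KLU: K={A} ∩ LU={A,G} → {A} (+0)
site 2, node HJKLSU: HJS={G,T} ∪ KLU={A} → {A,G,T} (+1)
site 2, node HJKLSUW: HJKLSU={A,G,T} ∩ W={A} → {A} (+0)
per-site changes: [3, 3, 3]; total = 9

A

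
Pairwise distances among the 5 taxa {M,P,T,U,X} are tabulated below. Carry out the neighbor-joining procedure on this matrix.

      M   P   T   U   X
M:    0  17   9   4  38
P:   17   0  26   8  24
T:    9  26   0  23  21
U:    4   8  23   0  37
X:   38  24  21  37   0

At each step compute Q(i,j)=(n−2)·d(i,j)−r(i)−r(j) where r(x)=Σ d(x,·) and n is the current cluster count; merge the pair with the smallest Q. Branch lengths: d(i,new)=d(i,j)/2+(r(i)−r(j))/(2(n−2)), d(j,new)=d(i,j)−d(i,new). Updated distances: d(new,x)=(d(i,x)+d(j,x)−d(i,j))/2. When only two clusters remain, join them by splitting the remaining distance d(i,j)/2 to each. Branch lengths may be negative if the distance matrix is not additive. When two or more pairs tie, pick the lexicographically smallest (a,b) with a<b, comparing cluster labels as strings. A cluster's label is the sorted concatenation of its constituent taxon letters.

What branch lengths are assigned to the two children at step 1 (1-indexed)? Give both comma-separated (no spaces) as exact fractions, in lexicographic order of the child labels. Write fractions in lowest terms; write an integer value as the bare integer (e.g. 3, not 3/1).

11/3,52/3

step 1: merge (T,X) at d=21, Q=-136; branch lengths T→11/3, X→52/3; new cluster TX
  updated: d(M,TX)=13, d(P,TX)=29/2, d(TX,U)=39/2
step 2: merge (M,U) at d=4, Q=-115/2; branch lengths M→21/8, U→11/8; new cluster MU
  updated: d(MU,P)=21/2, d(MU,TX)=57/4
step 3: merge (MU,P) at d=21/2, Q=-157/4; branch lengths MU→41/8, P→43/8; new cluster MPU
  updated: d(MPU,TX)=73/8
step 4: merge (MPU,TX) at d=73/8; branch lengths MPU→73/16, TX→73/16; new cluster MPTUX
final tree: (((M:21/8,U:11/8):41/8,P:43/8):73/16,(T:11/3,X:52/3):73/16)
total length: 357/8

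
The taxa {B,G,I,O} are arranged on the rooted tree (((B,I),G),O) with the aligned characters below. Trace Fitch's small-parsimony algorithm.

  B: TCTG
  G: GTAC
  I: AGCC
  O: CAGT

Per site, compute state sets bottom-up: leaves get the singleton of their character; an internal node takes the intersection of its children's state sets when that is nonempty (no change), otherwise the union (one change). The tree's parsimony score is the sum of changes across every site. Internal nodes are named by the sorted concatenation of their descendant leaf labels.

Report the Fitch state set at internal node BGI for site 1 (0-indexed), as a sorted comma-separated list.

C,G,T

BI@0: {T} ∪ {A} = {A,T} (union, +1)
BGI@0: {A,T} ∪ {G} = {A,G,T} (union, +1)
BGIO@0: {A,G,T} ∪ {C} = {A,C,G,T} (union, +1)
BI@1: {C} ∪ {G} = {C,G} (union, +1)
BGI@1: {C,G} ∪ {T} = {C,G,T} (union, +1)
BGIO@1: {C,G,T} ∪ {A} = {A,C,G,T} (union, +1)
BI@2: {T} ∪ {C} = {C,T} (union, +1)
BGI@2: {C,T} ∪ {A} = {A,C,T} (union, +1)
BGIO@2: {A,C,T} ∪ {G} = {A,C,G,T} (union, +1)
BI@3: {G} ∪ {C} = {C,G} (union, +1)
BGI@3: {C,G} ∩ {C} = {C} (intersection, +0)
BGIO@3: {C} ∪ {T} = {C,T} (union, +1)
per-site changes: [3, 3, 3, 2]; total = 11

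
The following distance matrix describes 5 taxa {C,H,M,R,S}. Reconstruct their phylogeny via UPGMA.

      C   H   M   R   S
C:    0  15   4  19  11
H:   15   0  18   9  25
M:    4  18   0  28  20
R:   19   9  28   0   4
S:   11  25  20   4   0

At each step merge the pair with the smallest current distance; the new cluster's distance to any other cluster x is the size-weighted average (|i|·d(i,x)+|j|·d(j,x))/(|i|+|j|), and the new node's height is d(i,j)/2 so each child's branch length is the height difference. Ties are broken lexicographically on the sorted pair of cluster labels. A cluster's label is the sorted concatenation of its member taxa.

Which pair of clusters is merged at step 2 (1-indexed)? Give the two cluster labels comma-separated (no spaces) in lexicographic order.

1. join C+M (d=4) ⇒ CM; edges |C|=2, |M|=2
  updated: d(CM,H)=33/2, d(CM,R)=47/2, d(CM,S)=31/2
2. join R+S (d=4) ⇒ RS; edges |R|=2, |S|=2
  updated: d(CM,RS)=39/2, d(H,RS)=17
3. join CM+H (d=33/2) ⇒ CHM; edges |CM|=25/4, |H|=33/4
  updated: d(CHM,RS)=56/3
4. join CHM+RS (d=56/3) ⇒ CHMRS; edges |CHM|=13/12, |RS|=22/3
final tree: (((C:2,M:2):25/4,H:33/4):13/12,(R:2,S:2):22/3)
total length: 371/12

R,S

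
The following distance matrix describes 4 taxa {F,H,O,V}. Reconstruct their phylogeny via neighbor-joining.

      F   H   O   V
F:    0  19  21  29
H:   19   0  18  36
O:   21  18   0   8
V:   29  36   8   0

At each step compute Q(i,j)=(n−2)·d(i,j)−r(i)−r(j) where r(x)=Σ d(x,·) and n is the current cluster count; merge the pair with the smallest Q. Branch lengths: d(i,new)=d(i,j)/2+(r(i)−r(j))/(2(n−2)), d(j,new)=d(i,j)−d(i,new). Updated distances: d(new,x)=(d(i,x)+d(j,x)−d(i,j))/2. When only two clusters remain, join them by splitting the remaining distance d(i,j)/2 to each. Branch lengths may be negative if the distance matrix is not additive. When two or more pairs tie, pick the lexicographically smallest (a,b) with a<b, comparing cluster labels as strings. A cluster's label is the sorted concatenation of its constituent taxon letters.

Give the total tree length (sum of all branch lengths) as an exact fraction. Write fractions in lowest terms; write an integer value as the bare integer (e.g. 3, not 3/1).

79/2

step 1: merge (F,H) at d=19, Q=-104; branch lengths F→17/2, H→21/2; new cluster FH
  updated: d(FH,O)=10, d(FH,V)=23
step 2: merge (FH,O) at d=10, Q=-41; branch lengths FH→25/2, O→-5/2; new cluster FHO
  updated: d(FHO,V)=21/2
step 3: merge (FHO,V) at d=21/2; branch lengths FHO→21/4, V→21/4; new cluster FHOV
final tree: (((F:17/2,H:21/2):25/2,O:-5/2):21/4,V:21/4)
total length: 79/2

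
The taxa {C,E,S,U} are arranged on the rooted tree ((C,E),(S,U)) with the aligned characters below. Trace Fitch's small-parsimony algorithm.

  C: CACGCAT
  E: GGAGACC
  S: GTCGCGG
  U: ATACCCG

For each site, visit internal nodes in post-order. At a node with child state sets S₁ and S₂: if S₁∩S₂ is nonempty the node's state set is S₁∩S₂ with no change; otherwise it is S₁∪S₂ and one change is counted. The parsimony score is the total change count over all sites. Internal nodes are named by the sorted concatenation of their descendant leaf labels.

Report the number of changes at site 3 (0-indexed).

[col 0] CE: children C:{C}, E:{G} ∪→ {C,G}; cost 1
[col 0] SU: children S:{G}, U:{A} ∪→ {A,G}; cost 1
[col 0] CESU: children CE:{C,G}, SU:{A,G} ∩→ {G}; cost 0
[col 1] CE: children C:{A}, E:{G} ∪→ {A,G}; cost 1
[col 1] SU: children S:{T}, U:{T} ∩→ {T}; cost 0
[col 1] CESU: children CE:{A,G}, SU:{T} ∪→ {A,G,T}; cost 1
[col 2] CE: children C:{C}, E:{A} ∪→ {A,C}; cost 1
[col 2] SU: children S:{C}, U:{A} ∪→ {A,C}; cost 1
[col 2] CESU: children CE:{A,C}, SU:{A,C} ∩→ {A,C}; cost 0
[col 3] CE: children C:{G}, E:{G} ∩→ {G}; cost 0
[col 3] SU: children S:{G}, U:{C} ∪→ {C,G}; cost 1
[col 3] CESU: children CE:{G}, SU:{C,G} ∩→ {G}; cost 0
[col 4] CE: children C:{C}, E:{A} ∪→ {A,C}; cost 1
[col 4] SU: children S:{C}, U:{C} ∩→ {C}; cost 0
[col 4] CESU: children CE:{A,C}, SU:{C} ∩→ {C}; cost 0
[col 5] CE: children C:{A}, E:{C} ∪→ {A,C}; cost 1
[col 5] SU: children S:{G}, U:{C} ∪→ {C,G}; cost 1
[col 5] CESU: children CE:{A,C}, SU:{C,G} ∩→ {C}; cost 0
[col 6] CE: children C:{T}, E:{C} ∪→ {C,T}; cost 1
[col 6] SU: children S:{G}, U:{G} ∩→ {G}; cost 0
[col 6] CESU: children CE:{C,T}, SU:{G} ∪→ {C,G,T}; cost 1
per-site changes: [2, 2, 2, 1, 1, 2, 2]; total = 12

1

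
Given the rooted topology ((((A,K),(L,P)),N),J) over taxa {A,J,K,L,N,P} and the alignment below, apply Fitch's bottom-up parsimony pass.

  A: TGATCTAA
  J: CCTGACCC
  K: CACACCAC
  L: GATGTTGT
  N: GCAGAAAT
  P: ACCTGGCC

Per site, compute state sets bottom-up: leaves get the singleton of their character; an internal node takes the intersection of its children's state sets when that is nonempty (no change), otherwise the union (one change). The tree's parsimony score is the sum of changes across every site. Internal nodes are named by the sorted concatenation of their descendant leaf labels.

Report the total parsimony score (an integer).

[col 0] AK: children A:{T}, K:{C} ∪→ {C,T}; cost 1
[col 0] LP: children L:{G}, P:{A} ∪→ {A,G}; cost 1
[col 0] AKLP: children AK:{C,T}, LP:{A,G} ∪→ {A,C,G,T}; cost 1
[col 0] AKLNP: children AKLP:{A,C,G,T}, N:{G} ∩→ {G}; cost 0
[col 0] AJKLNP: children AKLNP:{G}, J:{C} ∪→ {C,G}; cost 1
[col 1] AK: children A:{G}, K:{A} ∪→ {A,G}; cost 1
[col 1] LP: children L:{A}, P:{C} ∪→ {A,C}; cost 1
[col 1] AKLP: children AK:{A,G}, LP:{A,C} ∩→ {A}; cost 0
[col 1] AKLNP: children AKLP:{A}, N:{C} ∪→ {A,C}; cost 1
[col 1] AJKLNP: children AKLNP:{A,C}, J:{C} ∩→ {C}; cost 0
[col 2] AK: children A:{A}, K:{C} ∪→ {A,C}; cost 1
[col 2] LP: children L:{T}, P:{C} ∪→ {C,T}; cost 1
[col 2] AKLP: children AK:{A,C}, LP:{C,T} ∩→ {C}; cost 0
[col 2] AKLNP: children AKLP:{C}, N:{A} ∪→ {A,C}; cost 1
[col 2] AJKLNP: children AKLNP:{A,C}, J:{T} ∪→ {A,C,T}; cost 1
[col 3] AK: children A:{T}, K:{A} ∪→ {A,T}; cost 1
[col 3] LP: children L:{G}, P:{T} ∪→ {G,T}; cost 1
[col 3] AKLP: children AK:{A,T}, LP:{G,T} ∩→ {T}; cost 0
[col 3] AKLNP: children AKLP:{T}, N:{G} ∪→ {G,T}; cost 1
[col 3] AJKLNP: children AKLNP:{G,T}, J:{G} ∩→ {G}; cost 0
[col 4] AK: children A:{C}, K:{C} ∩→ {C}; cost 0
[col 4] LP: children L:{T}, P:{G} ∪→ {G,T}; cost 1
[col 4] AKLP: children AK:{C}, LP:{G,T} ∪→ {C,G,T}; cost 1
[col 4] AKLNP: children AKLP:{C,G,T}, N:{A} ∪→ {A,C,G,T}; cost 1
[col 4] AJKLNP: children AKLNP:{A,C,G,T}, J:{A} ∩→ {A}; cost 0
[col 5] AK: children A:{T}, K:{C} ∪→ {C,T}; cost 1
[col 5] LP: children L:{T}, P:{G} ∪→ {G,T}; cost 1
[col 5] AKLP: children AK:{C,T}, LP:{G,T} ∩→ {T}; cost 0
[col 5] AKLNP: children AKLP:{T}, N:{A} ∪→ {A,T}; cost 1
[col 5] AJKLNP: children AKLNP:{A,T}, J:{C} ∪→ {A,C,T}; cost 1
[col 6] AK: children A:{A}, K:{A} ∩→ {A}; cost 0
[col 6] LP: children L:{G}, P:{C} ∪→ {C,G}; cost 1
[col 6] AKLP: children AK:{A}, LP:{C,G} ∪→ {A,C,G}; cost 1
[col 6] AKLNP: children AKLP:{A,C,G}, N:{A} ∩→ {A}; cost 0
[col 6] AJKLNP: children AKLNP:{A}, J:{C} ∪→ {A,C}; cost 1
[col 7] AK: children A:{A}, K:{C} ∪→ {A,C}; cost 1
[col 7] LP: children L:{T}, P:{C} ∪→ {C,T}; cost 1
[col 7] AKLP: children AK:{A,C}, LP:{C,T} ∩→ {C}; cost 0
[col 7] AKLNP: children AKLP:{C}, N:{T} ∪→ {C,T}; cost 1
[col 7] AJKLNP: children AKLNP:{C,T}, J:{C} ∩→ {C}; cost 0
per-site changes: [4, 3, 4, 3, 3, 4, 3, 3]; total = 27

27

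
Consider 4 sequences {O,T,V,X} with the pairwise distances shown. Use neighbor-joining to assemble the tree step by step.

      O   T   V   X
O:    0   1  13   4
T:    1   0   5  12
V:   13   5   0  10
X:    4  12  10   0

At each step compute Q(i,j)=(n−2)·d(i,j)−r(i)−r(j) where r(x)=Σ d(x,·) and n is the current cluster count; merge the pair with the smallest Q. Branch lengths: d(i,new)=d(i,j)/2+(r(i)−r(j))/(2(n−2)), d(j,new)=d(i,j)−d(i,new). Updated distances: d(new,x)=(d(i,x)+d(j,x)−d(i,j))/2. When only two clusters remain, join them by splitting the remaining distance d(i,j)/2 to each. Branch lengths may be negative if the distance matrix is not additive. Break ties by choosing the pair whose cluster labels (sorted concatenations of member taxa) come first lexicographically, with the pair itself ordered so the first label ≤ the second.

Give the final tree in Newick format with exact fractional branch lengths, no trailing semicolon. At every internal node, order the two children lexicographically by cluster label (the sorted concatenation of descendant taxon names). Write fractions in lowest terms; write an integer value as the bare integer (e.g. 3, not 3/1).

(((O:0,X:4):9/2,T:0):5/2,V:5/2)

iteration 1: select O,X (d=4, Q=-36); attach at lengths (0, 4); label the merged cluster OX
  updated: d(OX,T)=9/2, d(OX,V)=19/2
iteration 2: select OX,T (d=9/2, Q=-19); attach at lengths (9/2, 0); label the merged cluster OTX
  updated: d(OTX,V)=5
iteration 3: select OTX,V (d=5); attach at lengths (5/2, 5/2); label the merged cluster OTVX
final tree: (((O:0,X:4):9/2,T:0):5/2,V:5/2)
total length: 27/2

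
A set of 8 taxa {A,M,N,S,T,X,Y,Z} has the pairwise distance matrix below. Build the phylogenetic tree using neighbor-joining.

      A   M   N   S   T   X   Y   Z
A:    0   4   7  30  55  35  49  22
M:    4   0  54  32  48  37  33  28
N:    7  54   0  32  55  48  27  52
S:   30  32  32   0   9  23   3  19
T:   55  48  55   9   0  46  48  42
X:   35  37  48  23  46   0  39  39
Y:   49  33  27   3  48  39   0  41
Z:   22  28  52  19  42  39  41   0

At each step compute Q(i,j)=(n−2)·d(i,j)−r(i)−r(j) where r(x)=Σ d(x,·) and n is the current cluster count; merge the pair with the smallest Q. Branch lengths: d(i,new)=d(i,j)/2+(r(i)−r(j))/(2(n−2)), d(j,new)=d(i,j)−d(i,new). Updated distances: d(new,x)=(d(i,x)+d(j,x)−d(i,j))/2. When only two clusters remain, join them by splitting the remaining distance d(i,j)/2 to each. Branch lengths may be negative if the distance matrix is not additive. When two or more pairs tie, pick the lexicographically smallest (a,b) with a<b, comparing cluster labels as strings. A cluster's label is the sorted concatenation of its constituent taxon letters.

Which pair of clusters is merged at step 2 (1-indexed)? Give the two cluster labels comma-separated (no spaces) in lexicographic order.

S,T

step 1: merge (A,N) at d=7, Q=-435; branch lengths A→-31/12, N→115/12; new cluster AN
  updated: d(AN,M)=51/2, d(AN,S)=55/2, d(AN,T)=103/2, d(AN,X)=38, d(AN,Y)=69/2, d(AN,Z)=67/2
step 2: merge (S,T) at d=9, Q=-313; branch lengths S→-43/5, T→88/5; new cluster ST
  updated: d(AN,ST)=35, d(M,ST)=71/2, d(ST,X)=30, d(ST,Y)=21, d(ST,Z)=26
step 3: merge (ST,Y) at d=21, Q=-232; branch lengths ST→63/8, Y→105/8; new cluster STY
  updated: d(AN,STY)=97/4, d(M,STY)=95/4, d(STY,X)=24, d(STY,Z)=23
step 4: merge (STY,X) at d=24, Q=-161; branch lengths STY→29/6, X→115/6; new cluster STXY
  updated: d(AN,STXY)=153/8, d(M,STXY)=147/8, d(STXY,Z)=19
step 5: merge (AN,M) at d=51/2, Q=-99; branch lengths AN→229/16, M→179/16; new cluster AMN
  updated: d(AMN,STXY)=6, d(AMN,Z)=18
step 6: merge (AMN,STXY) at d=6, Q=-43; branch lengths AMN→5/2, STXY→7/2; new cluster AMNSTXY
  updated: d(AMNSTXY,Z)=31/2
step 7: merge (AMNSTXY,Z) at d=31/2; branch lengths AMNSTXY→31/4, Z→31/4; new cluster AMNSTXYZ
final tree: ((((A:-31/12,N:115/12):229/16,M:179/16):5/2,(((S:-43/5,T:88/5):63/8,Y:105/8):29/6,X:115/6):7/2):31/4,Z:31/4)
total length: 108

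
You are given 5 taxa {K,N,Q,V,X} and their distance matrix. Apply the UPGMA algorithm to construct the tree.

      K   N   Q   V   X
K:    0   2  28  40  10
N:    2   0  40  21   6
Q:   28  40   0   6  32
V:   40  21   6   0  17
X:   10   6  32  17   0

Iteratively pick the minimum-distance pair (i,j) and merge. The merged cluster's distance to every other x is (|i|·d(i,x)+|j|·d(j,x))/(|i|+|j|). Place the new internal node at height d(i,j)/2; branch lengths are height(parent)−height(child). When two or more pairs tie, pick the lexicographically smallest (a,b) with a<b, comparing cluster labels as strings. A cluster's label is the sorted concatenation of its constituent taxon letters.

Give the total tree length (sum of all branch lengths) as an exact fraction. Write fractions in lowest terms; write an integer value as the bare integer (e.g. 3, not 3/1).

1. join K+N (d=2) ⇒ KN; edges |K|=1, |N|=1
  updated: d(KN,Q)=34, d(KN,V)=61/2, d(KN,X)=8
2. join Q+V (d=6) ⇒ QV; edges |Q|=3, |V|=3
  updated: d(KN,QV)=129/4, d(QV,X)=49/2
3. join KN+X (d=8) ⇒ KNX; edges |KN|=3, |X|=4
  updated: d(KNX,QV)=89/3
4. join KNX+QV (d=89/3) ⇒ KNQVX; edges |KNX|=65/6, |QV|=71/6
final tree: (((K:1,N:1):3,X:4):65/6,(Q:3,V:3):71/6)
total length: 113/3

113/3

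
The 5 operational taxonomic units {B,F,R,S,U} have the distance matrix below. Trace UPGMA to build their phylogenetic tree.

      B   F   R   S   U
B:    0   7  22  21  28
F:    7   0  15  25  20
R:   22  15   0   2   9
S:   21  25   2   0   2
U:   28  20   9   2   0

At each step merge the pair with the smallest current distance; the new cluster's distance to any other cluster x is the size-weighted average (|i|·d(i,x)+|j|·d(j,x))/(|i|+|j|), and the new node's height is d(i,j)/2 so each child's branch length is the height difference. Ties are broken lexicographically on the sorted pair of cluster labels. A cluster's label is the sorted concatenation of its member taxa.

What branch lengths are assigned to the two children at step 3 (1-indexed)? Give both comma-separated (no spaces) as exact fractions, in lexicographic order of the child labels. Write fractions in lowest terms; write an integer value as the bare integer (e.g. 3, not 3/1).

7/2,7/2

step 1: merge (R,S) at d=2; branch lengths R→1, S→1; new cluster RS
  updated: d(B,RS)=43/2, d(F,RS)=20, d(RS,U)=11/2
step 2: merge (RS,U) at d=11/2; branch lengths RS→7/4, U→11/4; new cluster RSU
  updated: d(B,RSU)=71/3, d(F,RSU)=20
step 3: merge (B,F) at d=7; branch lengths B→7/2, F→7/2; new cluster BF
  updated: d(BF,RSU)=131/6
step 4: merge (BF,RSU) at d=131/6; branch lengths BF→89/12, RSU→49/6; new cluster BFRSU
final tree: ((B:7/2,F:7/2):89/12,((R:1,S:1):7/4,U:11/4):49/6)
total length: 349/12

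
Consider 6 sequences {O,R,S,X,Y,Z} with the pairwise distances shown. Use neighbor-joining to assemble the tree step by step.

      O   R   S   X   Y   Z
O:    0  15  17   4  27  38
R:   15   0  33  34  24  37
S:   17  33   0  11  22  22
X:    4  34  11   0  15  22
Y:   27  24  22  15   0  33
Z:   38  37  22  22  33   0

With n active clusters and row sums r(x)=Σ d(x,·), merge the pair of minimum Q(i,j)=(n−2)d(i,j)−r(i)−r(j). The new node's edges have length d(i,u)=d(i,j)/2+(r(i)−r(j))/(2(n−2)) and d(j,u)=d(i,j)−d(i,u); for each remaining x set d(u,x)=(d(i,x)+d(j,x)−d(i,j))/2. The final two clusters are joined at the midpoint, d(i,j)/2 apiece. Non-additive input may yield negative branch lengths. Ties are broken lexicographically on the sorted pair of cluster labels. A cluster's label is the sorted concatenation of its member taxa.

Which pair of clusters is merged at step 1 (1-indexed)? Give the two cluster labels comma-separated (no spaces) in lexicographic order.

O,R

step 1: merge (O,R) at d=15, Q=-184; branch lengths O→9/4, R→51/4; new cluster OR
  updated: d(OR,S)=35/2, d(OR,X)=23/2, d(OR,Y)=18, d(OR,Z)=30
step 2: merge (S,Z) at d=22, Q=-227/2; branch lengths S→21/4, Z→67/4; new cluster SZ
  updated: d(OR,SZ)=51/4, d(SZ,X)=11/2, d(SZ,Y)=33/2
step 3: merge (OR,Y) at d=18, Q=-223/4; branch lengths OR→115/16, Y→173/16; new cluster ORY
  updated: d(ORY,SZ)=45/8, d(ORY,X)=17/4
step 4: merge (ORY,SZ) at d=45/8, Q=-123/8; branch lengths ORY→35/16, SZ→55/16; new cluster ORSYZ
  updated: d(ORSYZ,X)=33/16
step 5: merge (ORSYZ,X) at d=33/16; branch lengths ORSYZ→33/32, X→33/32; new cluster ORSXYZ
final tree: ((((O:9/4,R:51/4):115/16,Y:173/16):35/16,(S:21/4,Z:67/4):55/16):33/32,X:33/32)
total length: 1003/16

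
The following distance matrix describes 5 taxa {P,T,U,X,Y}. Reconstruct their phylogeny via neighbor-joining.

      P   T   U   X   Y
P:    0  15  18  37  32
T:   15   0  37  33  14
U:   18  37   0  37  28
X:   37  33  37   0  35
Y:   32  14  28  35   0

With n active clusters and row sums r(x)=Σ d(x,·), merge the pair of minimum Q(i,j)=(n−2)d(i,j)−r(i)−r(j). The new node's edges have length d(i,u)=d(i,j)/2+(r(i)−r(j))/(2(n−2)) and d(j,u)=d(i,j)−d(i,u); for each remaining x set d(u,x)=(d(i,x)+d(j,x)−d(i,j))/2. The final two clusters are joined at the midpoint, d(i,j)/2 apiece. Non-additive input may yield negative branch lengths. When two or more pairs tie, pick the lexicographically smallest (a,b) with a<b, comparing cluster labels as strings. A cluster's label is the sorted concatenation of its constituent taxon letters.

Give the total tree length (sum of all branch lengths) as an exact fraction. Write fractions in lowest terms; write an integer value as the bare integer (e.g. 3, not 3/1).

131/2

step 1: merge (P,U) at d=18, Q=-168; branch lengths P→6, U→12; new cluster PU
  updated: d(PU,T)=17, d(PU,X)=28, d(PU,Y)=21
step 2: merge (PU,X) at d=28, Q=-106; branch lengths PU→13/2, X→43/2; new cluster PUX
  updated: d(PUX,T)=11, d(PUX,Y)=14
step 3: merge (PUX,T) at d=11, Q=-39; branch lengths PUX→11/2, T→11/2; new cluster PTUX
  updated: d(PTUX,Y)=17/2
step 4: merge (PTUX,Y) at d=17/2; branch lengths PTUX→17/4, Y→17/4; new cluster PTUXY
final tree: ((((P:6,U:12):13/2,X:43/2):11/2,T:11/2):17/4,Y:17/4)
total length: 131/2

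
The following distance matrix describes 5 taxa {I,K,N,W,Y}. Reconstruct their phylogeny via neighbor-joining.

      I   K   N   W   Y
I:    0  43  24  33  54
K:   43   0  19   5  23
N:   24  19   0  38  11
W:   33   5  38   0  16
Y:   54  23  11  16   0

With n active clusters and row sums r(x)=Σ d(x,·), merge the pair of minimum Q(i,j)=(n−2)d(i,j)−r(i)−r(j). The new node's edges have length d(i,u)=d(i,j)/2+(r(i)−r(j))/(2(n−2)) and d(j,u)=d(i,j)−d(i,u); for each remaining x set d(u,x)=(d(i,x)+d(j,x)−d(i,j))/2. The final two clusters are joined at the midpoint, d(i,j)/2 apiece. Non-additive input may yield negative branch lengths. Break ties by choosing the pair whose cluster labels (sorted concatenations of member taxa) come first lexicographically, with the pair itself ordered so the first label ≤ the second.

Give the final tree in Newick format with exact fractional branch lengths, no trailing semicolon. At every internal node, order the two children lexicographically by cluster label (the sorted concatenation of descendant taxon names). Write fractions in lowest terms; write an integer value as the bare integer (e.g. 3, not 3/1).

((((I:67/3,N:5/3):89/8,Y:75/8):61/8,K:25/8):15/16,W:15/16)

1. join I+N (d=24, Q=-174) ⇒ IN; edges |I|=67/3, |N|=5/3
  updated: d(IN,K)=19, d(IN,W)=47/2, d(IN,Y)=41/2
2. join IN+Y (d=41/2, Q=-163/2) ⇒ INY; edges |IN|=89/8, |Y|=75/8
  updated: d(INY,K)=43/4, d(INY,W)=19/2
3. join INY+K (d=43/4, Q=-101/4) ⇒ IKNY; edges |INY|=61/8, |K|=25/8
  updated: d(IKNY,W)=15/8
4. join IKNY+W (d=15/8) ⇒ IKNWY; edges |IKNY|=15/16, |W|=15/16
final tree: ((((I:67/3,N:5/3):89/8,Y:75/8):61/8,K:25/8):15/16,W:15/16)
total length: 457/8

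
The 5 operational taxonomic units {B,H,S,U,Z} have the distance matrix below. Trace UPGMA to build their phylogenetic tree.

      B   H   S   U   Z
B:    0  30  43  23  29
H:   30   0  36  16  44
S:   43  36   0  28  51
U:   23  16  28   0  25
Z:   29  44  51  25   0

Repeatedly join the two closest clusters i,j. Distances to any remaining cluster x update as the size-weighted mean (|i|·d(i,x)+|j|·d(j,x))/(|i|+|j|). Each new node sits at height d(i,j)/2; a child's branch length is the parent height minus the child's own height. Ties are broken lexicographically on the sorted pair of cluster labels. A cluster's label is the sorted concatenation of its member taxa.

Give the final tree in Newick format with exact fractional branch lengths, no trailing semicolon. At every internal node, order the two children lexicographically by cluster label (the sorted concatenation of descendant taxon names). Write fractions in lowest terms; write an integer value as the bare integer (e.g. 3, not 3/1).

(((B:53/4,(H:8,U:8):21/4):37/12,Z:49/3):41/12,S:79/4)

1. join H+U (d=16) ⇒ HU; edges |H|=8, |U|=8
  updated: d(B,HU)=53/2, d(HU,S)=32, d(HU,Z)=69/2
2. join B+HU (d=53/2) ⇒ BHU; edges |B|=53/4, |HU|=21/4
  updated: d(BHU,S)=107/3, d(BHU,Z)=98/3
3. join BHU+Z (d=98/3) ⇒ BHUZ; edges |BHU|=37/12, |Z|=49/3
  updated: d(BHUZ,S)=79/2
4. join BHUZ+S (d=79/2) ⇒ BHSUZ; edges |BHUZ|=41/12, |S|=79/4
final tree: (((B:53/4,(H:8,U:8):21/4):37/12,Z:49/3):41/12,S:79/4)
total length: 925/12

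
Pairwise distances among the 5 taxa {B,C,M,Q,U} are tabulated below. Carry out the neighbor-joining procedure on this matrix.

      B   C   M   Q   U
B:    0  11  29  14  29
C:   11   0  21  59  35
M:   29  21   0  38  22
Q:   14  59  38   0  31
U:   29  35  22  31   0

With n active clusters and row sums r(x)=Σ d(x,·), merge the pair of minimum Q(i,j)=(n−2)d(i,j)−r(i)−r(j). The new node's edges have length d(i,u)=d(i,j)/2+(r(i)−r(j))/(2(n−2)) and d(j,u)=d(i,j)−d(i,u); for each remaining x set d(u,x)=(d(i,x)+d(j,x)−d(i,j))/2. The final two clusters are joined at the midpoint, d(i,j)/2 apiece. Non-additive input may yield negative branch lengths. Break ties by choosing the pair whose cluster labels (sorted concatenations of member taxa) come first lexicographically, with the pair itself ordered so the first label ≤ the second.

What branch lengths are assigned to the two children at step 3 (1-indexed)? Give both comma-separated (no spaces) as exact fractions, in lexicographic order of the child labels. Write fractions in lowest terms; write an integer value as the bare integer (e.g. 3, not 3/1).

47/8,113/8

step 1: merge (B,Q) at d=14, Q=-183; branch lengths B→-17/6, Q→101/6; new cluster BQ
  updated: d(BQ,C)=28, d(BQ,M)=53/2, d(BQ,U)=23
step 2: merge (BQ,U) at d=23, Q=-223/2; branch lengths BQ→87/8, U→97/8; new cluster BQU
  updated: d(BQU,C)=20, d(BQU,M)=51/4
step 3: merge (BQU,C) at d=20, Q=-215/4; branch lengths BQU→47/8, C→113/8; new cluster BCQU
  updated: d(BCQU,M)=55/8
step 4: merge (BCQU,M) at d=55/8; branch lengths BCQU→55/16, M→55/16; new cluster BCMQU
final tree: ((((B:-17/6,Q:101/6):87/8,U:97/8):47/8,C:113/8):55/16,M:55/16)
total length: 511/8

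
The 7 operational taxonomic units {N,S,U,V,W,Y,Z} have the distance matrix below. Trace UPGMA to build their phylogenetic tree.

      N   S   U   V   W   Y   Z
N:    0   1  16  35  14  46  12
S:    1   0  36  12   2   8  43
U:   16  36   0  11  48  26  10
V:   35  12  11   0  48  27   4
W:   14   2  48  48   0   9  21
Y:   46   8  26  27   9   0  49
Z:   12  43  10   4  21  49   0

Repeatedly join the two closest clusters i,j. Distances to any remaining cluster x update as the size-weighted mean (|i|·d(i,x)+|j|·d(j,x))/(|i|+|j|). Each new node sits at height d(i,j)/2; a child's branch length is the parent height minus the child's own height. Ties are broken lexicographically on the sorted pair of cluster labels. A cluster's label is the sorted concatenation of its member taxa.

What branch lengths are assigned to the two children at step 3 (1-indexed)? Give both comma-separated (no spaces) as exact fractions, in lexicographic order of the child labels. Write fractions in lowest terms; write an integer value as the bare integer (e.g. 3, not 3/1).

step 1: merge (N,S) at d=1; branch lengths N→1/2, S→1/2; new cluster NS
  updated: d(NS,U)=26, d(NS,V)=47/2, d(NS,W)=8, d(NS,Y)=27, d(NS,Z)=55/2
step 2: merge (V,Z) at d=4; branch lengths V→2, Z→2; new cluster VZ
  updated: d(NS,VZ)=51/2, d(U,VZ)=21/2, d(VZ,W)=69/2, d(VZ,Y)=38
step 3: merge (NS,W) at d=8; branch lengths NS→7/2, W→4; new cluster NSW
  updated: d(NSW,U)=100/3, d(NSW,VZ)=57/2, d(NSW,Y)=21
step 4: merge (U,VZ) at d=21/2; branch lengths U→21/4, VZ→13/4; new cluster UVZ
  updated: d(NSW,UVZ)=271/9, d(UVZ,Y)=34
step 5: merge (NSW,Y) at d=21; branch lengths NSW→13/2, Y→21/2; new cluster NSWY
  updated: d(NSWY,UVZ)=373/12
step 6: merge (NSWY,UVZ) at d=373/12; branch lengths NSWY→121/24, UVZ→247/24; new cluster NSUVWYZ
final tree: ((((N:1/2,S:1/2):7/2,W:4):13/2,Y:21/2):121/24,(U:21/4,(V:2,Z:2):13/4):247/24)
total length: 160/3

7/2,4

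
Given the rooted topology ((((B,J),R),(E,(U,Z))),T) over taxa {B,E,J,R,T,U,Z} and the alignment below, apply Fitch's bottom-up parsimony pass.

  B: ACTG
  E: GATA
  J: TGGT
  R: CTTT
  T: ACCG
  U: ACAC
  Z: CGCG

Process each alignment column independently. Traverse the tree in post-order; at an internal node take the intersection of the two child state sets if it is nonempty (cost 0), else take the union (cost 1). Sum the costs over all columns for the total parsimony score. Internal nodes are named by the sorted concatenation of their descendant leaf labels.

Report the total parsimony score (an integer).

16

[col 0] BJ: children B:{A}, J:{T} ∪→ {A,T}; cost 1
[col 0] BJR: children BJ:{A,T}, R:{C} ∪→ {A,C,T}; cost 1
[col 0] UZ: children U:{A}, Z:{C} ∪→ {A,C}; cost 1
[col 0] EUZ: children E:{G}, UZ:{A,C} ∪→ {A,C,G}; cost 1
[col 0] BEJRUZ: children BJR:{A,C,T}, EUZ:{A,C,G} ∩→ {A,C}; cost 0
[col 0] BEJRTUZ: children BEJRUZ:{A,C}, T:{A} ∩→ {A}; cost 0
[col 1] BJ: children B:{C}, J:{G} ∪→ {C,G}; cost 1
[col 1] BJR: children BJ:{C,G}, R:{T} ∪→ {C,G,T}; cost 1
[col 1] UZ: children U:{C}, Z:{G} ∪→ {C,G}; cost 1
[col 1] EUZ: children E:{A}, UZ:{C,G} ∪→ {A,C,G}; cost 1
[col 1] BEJRUZ: children BJR:{C,G,T}, EUZ:{A,C,G} ∩→ {C,G}; cost 0
[col 1] BEJRTUZ: children BEJRUZ:{C,G}, T:{C} ∩→ {C}; cost 0
[col 2] BJ: children B:{T}, J:{G} ∪→ {G,T}; cost 1
[col 2] BJR: children BJ:{G,T}, R:{T} ∩→ {T}; cost 0
[col 2] UZ: children U:{A}, Z:{C} ∪→ {A,C}; cost 1
[col 2] EUZ: children E:{T}, UZ:{A,C} ∪→ {A,C,T}; cost 1
[col 2] BEJRUZ: children BJR:{T}, EUZ:{A,C,T} ∩→ {T}; cost 0
[col 2] BEJRTUZ: children BEJRUZ:{T}, T:{C} ∪→ {C,T}; cost 1
[col 3] BJ: children B:{G}, J:{T} ∪→ {G,T}; cost 1
[col 3] BJR: children BJ:{G,T}, R:{T} ∩→ {T}; cost 0
[col 3] UZ: children U:{C}, Z:{G} ∪→ {C,G}; cost 1
[col 3] EUZ: children E:{A}, UZ:{C,G} ∪→ {A,C,G}; cost 1
[col 3] BEJRUZ: children BJR:{T}, EUZ:{A,C,G} ∪→ {A,C,G,T}; cost 1
[col 3] BEJRTUZ: children BEJRUZ:{A,C,G,T}, T:{G} ∩→ {G}; cost 0
per-site changes: [4, 4, 4, 4]; total = 16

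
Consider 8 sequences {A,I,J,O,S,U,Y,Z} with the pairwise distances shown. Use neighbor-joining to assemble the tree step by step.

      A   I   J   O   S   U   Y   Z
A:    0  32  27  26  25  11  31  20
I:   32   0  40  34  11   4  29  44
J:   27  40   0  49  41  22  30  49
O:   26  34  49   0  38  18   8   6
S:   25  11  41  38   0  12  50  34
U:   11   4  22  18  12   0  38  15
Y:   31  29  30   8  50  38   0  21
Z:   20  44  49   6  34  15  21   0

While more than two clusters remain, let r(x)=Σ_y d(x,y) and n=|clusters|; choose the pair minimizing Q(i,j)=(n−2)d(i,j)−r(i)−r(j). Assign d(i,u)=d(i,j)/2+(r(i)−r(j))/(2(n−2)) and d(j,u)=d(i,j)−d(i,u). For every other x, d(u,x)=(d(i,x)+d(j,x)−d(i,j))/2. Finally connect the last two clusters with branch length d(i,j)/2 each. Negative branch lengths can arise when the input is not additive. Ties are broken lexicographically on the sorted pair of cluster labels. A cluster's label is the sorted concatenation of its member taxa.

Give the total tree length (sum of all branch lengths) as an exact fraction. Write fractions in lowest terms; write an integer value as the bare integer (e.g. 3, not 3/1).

step 1: merge (I,S) at d=11, Q=-339; branch lengths I→49/12, S→83/12; new cluster IS
  updated: d(A,IS)=23, d(IS,J)=35, d(IS,O)=61/2, d(IS,U)=5/2, d(IS,Y)=34, d(IS,Z)=67/2
step 2: merge (O,Y) at d=8, Q=-519/2; branch lengths O→31/20, Y→129/20; new cluster OY
  updated: d(A,OY)=49/2, d(IS,OY)=113/4, d(J,OY)=71/2, d(OY,U)=24, d(OY,Z)=19/2
step 3: merge (OY,Z) at d=19/2, Q=-843/4; branch lengths OY→131/32, Z→173/32; new cluster OYZ
  updated: d(A,OYZ)=35/2, d(IS,OYZ)=209/8, d(J,OYZ)=75/2, d(OYZ,U)=59/4
step 4: merge (IS,U) at d=5/2, Q=-1035/8; branch lengths IS→117/16, U→-77/16; new cluster ISU
  updated: d(A,ISU)=63/4, d(ISU,J)=109/4, d(ISU,OYZ)=307/16
step 5: merge (A,OYZ) at d=35/2, Q=-1591/16; branch lengths A→337/64, OYZ→783/64; new cluster AOYZ
  updated: d(AOYZ,ISU)=279/32, d(AOYZ,J)=47/2
step 6: merge (AOYZ,ISU) at d=279/32, Q=-1903/32; branch lengths AOYZ→159/64, ISU→399/64; new cluster AIOSUYZ
  updated: d(AIOSUYZ,J)=1345/64
step 7: merge (AIOSUYZ,J) at d=1345/64; branch lengths AIOSUYZ→1345/128, J→1345/128; new cluster AIJOSUYZ
final tree: (((A:337/64,((O:31/20,Y:129/20):131/32,Z:173/32):783/64):159/64,((I:49/12,S:83/12):117/16,U:-77/16):399/64):1345/128,J:1345/128)
total length: 5007/64

5007/64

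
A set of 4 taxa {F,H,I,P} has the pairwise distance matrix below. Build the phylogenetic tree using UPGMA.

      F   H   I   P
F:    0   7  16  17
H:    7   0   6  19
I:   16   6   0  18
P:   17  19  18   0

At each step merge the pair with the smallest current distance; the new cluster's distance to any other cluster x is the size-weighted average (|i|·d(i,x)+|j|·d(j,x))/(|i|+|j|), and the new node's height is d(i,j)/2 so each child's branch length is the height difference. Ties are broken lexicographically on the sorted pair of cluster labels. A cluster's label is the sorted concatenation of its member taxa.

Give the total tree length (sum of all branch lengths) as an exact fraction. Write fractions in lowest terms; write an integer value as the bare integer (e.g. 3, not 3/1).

107/4

step 1: merge (H,I) at d=6; branch lengths H→3, I→3; new cluster HI
  updated: d(F,HI)=23/2, d(HI,P)=37/2
step 2: merge (F,HI) at d=23/2; branch lengths F→23/4, HI→11/4; new cluster FHI
  updated: d(FHI,P)=18
step 3: merge (FHI,P) at d=18; branch lengths FHI→13/4, P→9; new cluster FHIP
final tree: ((F:23/4,(H:3,I:3):11/4):13/4,P:9)
total length: 107/4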